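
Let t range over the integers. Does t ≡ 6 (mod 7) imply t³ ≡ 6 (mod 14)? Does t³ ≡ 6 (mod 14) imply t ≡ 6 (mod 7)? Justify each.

Both directions fail.

(→) This fails: take t = 13. Then 13 ≡ 6 (mod 7), but 13³ = 2197 ≡ 13 (mod 14), not 6.

(←) This fails: take t = 10. Then 10³ = 1000 ≡ 6 (mod 14), yet 10 ≡ 3 (mod 7), not 6.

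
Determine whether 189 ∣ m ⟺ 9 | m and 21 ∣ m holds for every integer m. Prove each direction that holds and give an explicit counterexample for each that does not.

The forward direction holds; the converse fails.

(⇒) If 189 ∣ m, write m = 189q. Since 189 = 21·9, m = 9·(21q), so 9 ∣ m; and since 189 = 9·21, m = 21·(9q), so 21 ∣ m.

(⇐) This fails: take m = 63. Both 9 ∣ 63 and 21 ∣ 63, yet 63 is not a multiple of 189 (since 63 = 0·189 + 63), so 189 ∤ 63.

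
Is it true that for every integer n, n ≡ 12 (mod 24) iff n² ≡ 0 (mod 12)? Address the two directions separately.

Forward direction. Suppose n ≡ 12 (mod 24). Then n² ≡ 12² = 144 (mod 24), and since 12 ∣ 24, also n² ≡ 0 (mod 12).

Converse. This fails: take n = 0. Then 0² = 0 ≡ 0 (mod 12), yet 0 ≡ 0 (mod 24), not 12.

The forward direction holds; the converse fails.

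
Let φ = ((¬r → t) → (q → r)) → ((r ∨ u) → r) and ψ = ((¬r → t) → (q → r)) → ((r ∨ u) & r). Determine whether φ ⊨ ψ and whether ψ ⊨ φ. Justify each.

[⇒] This fails. Under r = F, t = F, q = F, u = F, the left side is true but the right side is false.

[⇐] Assume the antecedent. If r is true, the consequent reduces to true regardless of the other variables. If r is false, the antecedent forces (r = F, t = T, q = T, u = F) or (r = F, t = T, q = T, u = T), and the consequent holds there. Either way the consequent holds.

The forward direction fails; the converse holds.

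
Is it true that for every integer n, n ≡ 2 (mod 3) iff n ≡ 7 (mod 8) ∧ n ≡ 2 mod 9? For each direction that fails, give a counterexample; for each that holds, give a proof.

(⟸) If n ≡ 7 (mod 8) and n ≡ 2 (mod 9), then by the Chinese remainder theorem n ≡ 47 (mod 72). Since 47 ≡ 2 (mod 3) and 3 ∣ 72, we get n ≡ 2 (mod 3).

(⟹) This fails: n = 2 gives 2 ≡ 2 (mod 3) but 2 ≡ 2 (mod 8), so the conjunction on the right does not hold.

Not equivalent: only (⇐) holds.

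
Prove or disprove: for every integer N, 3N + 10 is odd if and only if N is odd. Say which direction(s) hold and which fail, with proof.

The biconditional holds.

Forward direction. Suppose 3N + 10 is odd. Since 3 is odd, 3N and N have the same parity, so 3N + 10 ≡ N + 10 (mod 2). As 10 is even, 3N + 10 is odd exactly when N is odd. Thus N is odd.

Converse. Suppose N is odd; write N = 2j + 1. Then 3N + 10 = 3·(2j + 1) + 10 = 2·3j + 13, which is odd.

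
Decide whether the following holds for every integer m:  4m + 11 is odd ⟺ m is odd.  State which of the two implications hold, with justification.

Forward direction. This fails: take m = 4. Then 4m + 11 = 27, which is odd, yet m = 4 is even, not odd.

Converse. Suppose m is odd. Since 4 is even, 4m is even for every m, so 4m + 11 has the same parity as 11, which is odd. Hence 4m + 11 is odd.

The forward direction fails; the converse holds.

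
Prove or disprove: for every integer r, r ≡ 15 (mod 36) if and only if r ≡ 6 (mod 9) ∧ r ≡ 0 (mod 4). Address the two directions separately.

Forward direction. This fails: r = 15 gives 15 ≡ 15 (mod 36) but 15 ≡ 3 (mod 4), so the conjunction on the right does not hold.

Converse. This fails: r = 24 satisfies both congruences on the right (24 ≡ 6 mod 9 and 24 ≡ 0 mod 4) yet 24 ≡ 24 (mod 36), not 15.

(⇒) fails and (⇐) fails.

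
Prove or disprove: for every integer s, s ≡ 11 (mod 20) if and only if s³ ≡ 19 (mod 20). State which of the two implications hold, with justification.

Both directions fail.

(→) This fails: take s = 11. Then 11 ≡ 11 (mod 20), but 11³ = 1331 ≡ 11 (mod 20), not 19.

(←) This fails: take s = 19. Then 19³ = 6859 ≡ 19 (mod 20), yet 19 ≡ 19 (mod 20), not 11.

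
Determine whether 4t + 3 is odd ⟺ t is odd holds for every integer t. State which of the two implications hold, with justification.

(⟹) This fails: take t = 4. Then 4t + 3 = 19, which is odd, yet t = 4 is even, not odd.

(⟸) Suppose t is odd. Since 4 is even, 4t is even for every t, so 4t + 3 has the same parity as 3, which is odd. Hence 4t + 3 is odd.

(⇒) fails; (⇐) holds.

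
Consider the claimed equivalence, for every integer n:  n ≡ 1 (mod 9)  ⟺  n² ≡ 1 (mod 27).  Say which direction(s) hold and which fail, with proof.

[⇒] This fails: take n = 10. Then 10 ≡ 1 (mod 9), but 10² = 100 ≡ 19 (mod 27), not 1.

[⇐] This fails: take n = 26. Then 26² = 676 ≡ 1 (mod 27), yet 26 ≡ 8 (mod 9), not 1.

Neither implication holds.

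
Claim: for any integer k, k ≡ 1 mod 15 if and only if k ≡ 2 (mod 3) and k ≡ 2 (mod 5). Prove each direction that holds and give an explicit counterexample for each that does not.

Neither direction holds.

[⇒] This fails: k = 1 gives 1 ≡ 1 (mod 15) but 1 ≡ 1 (mod 3), so the conjunction on the right does not hold.

[⇐] This fails: k = 2 satisfies both congruences on the right (2 ≡ 2 mod 3 and 2 ≡ 2 mod 5) yet 2 ≡ 2 (mod 15), not 1.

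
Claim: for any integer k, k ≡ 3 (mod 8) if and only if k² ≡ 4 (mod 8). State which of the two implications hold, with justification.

(⇒) fails and (⇐) fails.

[⇒] This fails: take k = 3. Then 3 ≡ 3 (mod 8), but 3² = 9 ≡ 1 (mod 8), not 4.

[⇐] This fails: take k = 2. Then 2² = 4 ≡ 4 (mod 8), yet 2 ≡ 2 (mod 8), not 3.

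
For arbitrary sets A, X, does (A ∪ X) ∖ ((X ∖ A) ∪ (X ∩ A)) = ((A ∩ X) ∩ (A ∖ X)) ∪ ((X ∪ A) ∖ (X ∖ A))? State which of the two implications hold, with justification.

(⊆) holds; (⊇) fails.

(⊆) Let x ∈ (A ∪ X) ∖ ((X ∖ A) ∪ (X ∩ A)). Then x ∈ A and x ∉ X, from which x ∈ ((A ∩ X) ∩ (A ∖ X)) ∪ ((X ∪ A) ∖ (X ∖ A)).

(⊇) This inclusion fails. Take A = {1}, X = {1}; then 1 ∈ ((A ∩ X) ∩ (A ∖ X)) ∪ ((X ∪ A) ∖ (X ∖ A)) but 1 ∉ (A ∪ X) ∖ ((X ∖ A) ∪ (X ∩ A)).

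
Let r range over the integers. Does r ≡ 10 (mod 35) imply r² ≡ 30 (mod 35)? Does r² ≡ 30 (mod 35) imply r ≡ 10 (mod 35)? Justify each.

The forward direction holds; the converse fails.

Converse. This fails: take r = 25. Then 25² = 625 ≡ 30 (mod 35), yet 25 ≡ 25 (mod 35), not 10.

Forward direction. Suppose r ≡ 10 (mod 35). Write r = 35j + 10. Then (35j + 10)² = 1225j² + 700j + 100 = 35(35j² + 20j + 2) + 30, so r² ≡ 30 (mod 35).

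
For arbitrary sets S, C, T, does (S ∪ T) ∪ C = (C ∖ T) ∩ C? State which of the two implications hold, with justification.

(⊆) fails; (⊇) holds.

(⊇) Let x ∈ (C ∖ T) ∩ C. Then either x ∈ C and x ∉ S, T; or x ∈ S ∩ C and x ∉ T. In each case x ∈ (S ∪ T) ∪ C, so (C ∖ T) ∩ C ⊆ (S ∪ T) ∪ C.

(⊆) This inclusion fails. Take S = {1}, C = ∅, T = ∅; then 1 ∈ (S ∪ T) ∪ C but 1 ∉ (C ∖ T) ∩ C.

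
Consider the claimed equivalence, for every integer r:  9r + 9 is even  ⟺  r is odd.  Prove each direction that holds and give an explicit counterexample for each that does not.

Both implications hold.

(⟹) Suppose 9r + 9 is even. Since 9 is odd, 9r and r have the same parity, so 9r + 9 ≡ r + 9 (mod 2). As 9 is odd, 9r + 9 is even exactly when r is odd. Thus r is odd.

(⟸) Conversely, suppose r is odd; write r = 2j + 1. Then 9r + 9 = 9·(2j + 1) + 9 = 2·9j + 18, which is even.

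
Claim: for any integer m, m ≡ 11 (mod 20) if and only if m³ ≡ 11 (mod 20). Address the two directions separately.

Both directions hold; the statement is true.

(⟸) Suppose m³ ≡ 11 (mod 20). The only residue r in {0, …, 19} with r³ ≡ 11 (mod 20) is r = 11, so m ≡ 11 (mod 20).

(⟹) Suppose m ≡ 11 (mod 20). Write m = 20j + 11. Then (20j + 11)³ = 8000j³ + 13200j² + 7260j + 1331 = 20(400j³ + 660j² + 363j + 66) + 11, so m³ ≡ 11 (mod 20).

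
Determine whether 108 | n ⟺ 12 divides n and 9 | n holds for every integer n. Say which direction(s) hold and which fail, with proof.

Not equivalent: only (⇒) holds.

(⇒) If 108 ∣ n, write n = 108q. Since 108 = 9·12, n = 12·(9q), so 12 ∣ n; and since 108 = 12·9, n = 9·(12q), so 9 ∣ n.

(⇐) This fails: take n = 36. Both 12 ∣ 36 and 9 ∣ 36, yet 36 is not a multiple of 108 (since 36 = 0·108 + 36), so 108 ∤ 36.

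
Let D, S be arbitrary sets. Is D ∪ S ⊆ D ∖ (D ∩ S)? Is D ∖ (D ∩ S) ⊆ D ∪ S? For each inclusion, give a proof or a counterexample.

Only the reverse inclusion holds.

(⟸) Let x ∈ D ∖ (D ∩ S). Then x ∈ D and x ∉ S, from which x ∈ D ∪ S.

(⟹) This inclusion fails. Take D = ∅, S = {1}; then 1 ∈ D ∪ S but 1 ∉ D ∖ (D ∩ S).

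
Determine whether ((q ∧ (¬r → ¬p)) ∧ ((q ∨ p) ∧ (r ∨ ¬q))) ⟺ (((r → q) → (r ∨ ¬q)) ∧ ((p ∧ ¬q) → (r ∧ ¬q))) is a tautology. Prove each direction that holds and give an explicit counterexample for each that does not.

(⟸) This fails. Under p = F, r = F, q = F, the left side is false but the right side is true.

(⟹) Assume the antecedent. If p is true, the antecedent forces (p = T, r = T, q = T), and the consequent holds there. If p is false, the antecedent forces (p = F, r = T, q = T), and the consequent holds there. Either way the consequent holds.

Only the forward direction holds.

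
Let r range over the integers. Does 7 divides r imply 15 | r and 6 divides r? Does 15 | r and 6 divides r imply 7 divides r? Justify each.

(⇒) This fails: take r = 7. Certainly 7 ∣ 7, but 15 ∤ 7.

(⇐) This fails: take r = 30. Both 15 ∣ 30 and 6 ∣ 30, yet 30 is not a multiple of 7 (since 30 = 4·7 + 2), so 7 ∤ 30.

Neither direction holds.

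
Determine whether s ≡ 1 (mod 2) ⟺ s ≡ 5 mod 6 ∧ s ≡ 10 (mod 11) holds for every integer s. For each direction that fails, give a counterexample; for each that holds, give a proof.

(⇒) fails; (⇐) holds.

(→) This fails: s = 1 gives 1 ≡ 1 (mod 2) but 1 ≡ 1 (mod 6), so the conjunction on the right does not hold.

(←) Conversely, if s ≡ 5 (mod 6) and s ≡ 10 (mod 11), then by the Chinese remainder theorem s ≡ 65 (mod 66). Since 65 ≡ 1 (mod 2) and 2 ∣ 66, we get s ≡ 1 (mod 2).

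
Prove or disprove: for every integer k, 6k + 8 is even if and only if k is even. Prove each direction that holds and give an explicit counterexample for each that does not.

The forward direction fails; the converse holds.

(⇒) This fails: take k = 5. Then 6k + 8 = 38, which is even, yet k = 5 is odd, not even.

(⇐) Suppose k is even. Since 6 is even, 6k is even for every k, so 6k + 8 has the same parity as 8, which is even. Hence 6k + 8 is even.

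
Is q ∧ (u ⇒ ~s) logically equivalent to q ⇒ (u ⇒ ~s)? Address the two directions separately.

(⟸) This fails. Under q = F, s = F, u = F, the left side is false but the right side is true.

(⟹) Assume the antecedent. If s is true, the antecedent forces (q = T, s = T, u = F), and q ⇒ (u ⇒ ~s) holds there. If s is false, q ⇒ (u ⇒ ~s) reduces to true regardless of the other variables. Either way q ⇒ (u ⇒ ~s) holds.

Not equivalent: only (⇒) holds.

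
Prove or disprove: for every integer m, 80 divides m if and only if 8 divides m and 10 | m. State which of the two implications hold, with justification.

Only the forward direction holds.

Forward direction. If 80 ∣ m, write m = 80q. Since 80 = 10·8, m = 8·(10q), so 8 ∣ m; and since 80 = 8·10, m = 10·(8q), so 10 ∣ m.

Converse. This fails: take m = 40. Both 8 ∣ 40 and 10 ∣ 40, yet 40 is not a multiple of 80 (since 40 = 0·80 + 40), so 80 ∤ 40.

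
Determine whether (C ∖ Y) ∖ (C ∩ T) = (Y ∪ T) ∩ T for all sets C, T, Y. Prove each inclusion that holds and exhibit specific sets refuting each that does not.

(⟹) This inclusion fails. Take C = {1}, T = ∅, Y = ∅; then 1 ∈ (C ∖ Y) ∖ (C ∩ T) but 1 ∉ (Y ∪ T) ∩ T.

(⟸) This inclusion fails. Take C = ∅, T = {1}, Y = ∅; then 1 ∈ (Y ∪ T) ∩ T but 1 ∉ (C ∖ Y) ∖ (C ∩ T).

Both inclusions fail.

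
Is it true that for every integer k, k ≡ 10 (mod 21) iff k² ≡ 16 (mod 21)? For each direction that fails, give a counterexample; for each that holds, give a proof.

The forward direction holds; the converse fails.

Forward direction. Suppose k ≡ 10 (mod 21). Write k = 21j + 10. Then (21j + 10)² = 441j² + 420j + 100 = 21(21j² + 20j + 4) + 16, so k² ≡ 16 (mod 21).

Converse. This fails: take k = 4. Then 4² = 16 ≡ 16 (mod 21), yet 4 ≡ 4 (mod 21), not 10.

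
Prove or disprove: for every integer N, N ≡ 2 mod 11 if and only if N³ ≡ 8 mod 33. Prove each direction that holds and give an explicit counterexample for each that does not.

Only the converse holds.

(⟹) This fails: take N = 13. Then 13 ≡ 2 (mod 11), but 13³ = 2197 ≡ 19 (mod 33), not 8.

(⟸) Conversely, the residues r modulo 33 with r³ ≡ 8 (mod 33) are exactly {2}, and each is ≡ 2 (mod 11).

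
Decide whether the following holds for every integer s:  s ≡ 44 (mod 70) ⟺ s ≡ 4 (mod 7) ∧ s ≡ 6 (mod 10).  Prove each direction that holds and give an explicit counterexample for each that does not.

Both directions fail.

Forward direction. This fails: s = 44 gives 44 ≡ 44 (mod 70) but 44 ≡ 2 (mod 7), so the conjunction on the right does not hold.

Converse. This fails: s = 46 satisfies both congruences on the right (46 ≡ 4 mod 7 and 46 ≡ 6 mod 10) yet 46 ≡ 46 (mod 70), not 44.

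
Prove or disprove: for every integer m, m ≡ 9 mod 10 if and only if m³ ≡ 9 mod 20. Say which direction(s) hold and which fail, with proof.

Forward direction. This fails: take m = 19. Then 19 ≡ 9 (mod 10), but 19³ = 6859 ≡ 19 (mod 20), not 9.

Converse. The residues r modulo 20 with r³ ≡ 9 (mod 20) are exactly {9}, and each is ≡ 9 (mod 10).

Not equivalent: only (⇐) holds.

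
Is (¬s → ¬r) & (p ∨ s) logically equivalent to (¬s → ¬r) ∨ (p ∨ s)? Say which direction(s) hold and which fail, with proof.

(→) Assume the antecedent. If r is true, the antecedent forces (r = T, s = T, p = F) or (r = T, s = T, p = T), and (¬s → ¬r) ∨ (p ∨ s) holds there. If r is false, (¬s → ¬r) ∨ (p ∨ s) reduces to true regardless of the other variables. Either way (¬s → ¬r) ∨ (p ∨ s) holds.

(←) This fails. Under r = F, s = F, p = F, the left side is false but the right side is true.

The forward direction holds; the converse fails.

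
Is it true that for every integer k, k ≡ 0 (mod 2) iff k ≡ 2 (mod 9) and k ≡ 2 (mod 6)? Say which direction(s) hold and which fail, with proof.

Only the converse holds.

Converse. If k ≡ 2 (mod 9) and k ≡ 2 (mod 6), then by the Chinese remainder theorem k ≡ 2 (mod 18). Since 2 ≡ 0 (mod 2) and 2 ∣ 18, we get k ≡ 0 (mod 2).

Forward direction. This fails: k = 0 gives 0 ≡ 0 (mod 2) but 0 ≡ 0 (mod 9), so the conjunction on the right does not hold.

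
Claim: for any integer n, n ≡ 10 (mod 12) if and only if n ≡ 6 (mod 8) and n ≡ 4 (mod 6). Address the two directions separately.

(⟹) This fails: n = 10 gives 10 ≡ 10 (mod 12) but 10 ≡ 2 (mod 8), so the conjunction on the right does not hold.

(⟸) Conversely, if n ≡ 6 (mod 8) and n ≡ 4 (mod 6), then by the Chinese remainder theorem n ≡ 22 (mod 24). Since 22 ≡ 10 (mod 12) and 12 ∣ 24, we get n ≡ 10 (mod 12).

Not equivalent: only (⇐) holds.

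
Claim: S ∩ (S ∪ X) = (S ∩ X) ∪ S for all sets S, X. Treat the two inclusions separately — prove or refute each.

Both inclusions hold; the sets are equal.

Forward inclusion. Let x ∈ S ∩ (S ∪ X). Then either x ∈ S and x ∉ X; or x ∈ S ∩ X. In each case x ∈ (S ∩ X) ∪ S, so S ∩ (S ∪ X) ⊆ (S ∩ X) ∪ S.

Reverse inclusion. Let x ∈ (S ∩ X) ∪ S. Then either x ∈ S and x ∉ X; or x ∈ S ∩ X. In each case x ∈ S ∩ (S ∪ X), so (S ∩ X) ∪ S ⊆ S ∩ (S ∪ X).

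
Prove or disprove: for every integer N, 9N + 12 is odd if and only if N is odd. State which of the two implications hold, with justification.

[⇒] Suppose 9N + 12 is odd. Since 9 is odd, 9N and N have the same parity, so 9N + 12 ≡ N + 12 (mod 2). As 12 is even, 9N + 12 is odd exactly when N is odd. Thus N is odd.

[⇐] Conversely, suppose N is odd; write N = 2j + 1. Then 9N + 12 = 9·(2j + 1) + 12 = 2·9j + 21, which is odd.

Both implications hold.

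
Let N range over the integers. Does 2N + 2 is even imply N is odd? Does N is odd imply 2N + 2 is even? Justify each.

(←) Suppose N is odd. Since 2 is even, 2N is even for every N, so 2N + 2 has the same parity as 2, which is even. Hence 2N + 2 is even.

(→) This fails: take N = 2. Then 2N + 2 = 6, which is even, yet N = 2 is even, not odd.

Not equivalent: only (⇐) holds.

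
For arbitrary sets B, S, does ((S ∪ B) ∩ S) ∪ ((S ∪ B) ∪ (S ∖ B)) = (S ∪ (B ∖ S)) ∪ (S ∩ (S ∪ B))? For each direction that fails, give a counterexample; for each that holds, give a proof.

Both inclusions hold.

Reverse inclusion. Let x ∈ (S ∪ (B ∖ S)) ∪ (S ∩ (S ∪ B)). Then either x ∈ B and x ∉ S; or x ∈ S and x ∉ B; or x ∈ B ∩ S. In each case x ∈ ((S ∪ B) ∩ S) ∪ ((S ∪ B) ∪ (S ∖ B)), so (S ∪ (B ∖ S)) ∪ (S ∩ (S ∪ B)) ⊆ ((S ∪ B) ∩ S) ∪ ((S ∪ B) ∪ (S ∖ B)).

Forward inclusion. Let x ∈ ((S ∪ B) ∩ S) ∪ ((S ∪ B) ∪ (S ∖ B)). Then either x ∈ B and x ∉ S; or x ∈ S and x ∉ B; or x ∈ B ∩ S. In each case x ∈ (S ∪ (B ∖ S)) ∪ (S ∩ (S ∪ B)), so ((S ∪ B) ∩ S) ∪ ((S ∪ B) ∪ (S ∖ B)) ⊆ (S ∪ (B ∖ S)) ∪ (S ∩ (S ∪ B)).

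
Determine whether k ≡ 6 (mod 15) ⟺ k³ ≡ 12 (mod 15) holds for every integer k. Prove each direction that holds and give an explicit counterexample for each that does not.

(⟹) This fails: take k = 6. Then 6 ≡ 6 (mod 15), but 6³ = 216 ≡ 6 (mod 15), not 12.

(⟸) This fails: take k = 3. Then 3³ = 27 ≡ 12 (mod 15), yet 3 ≡ 3 (mod 15), not 6.

(⇒) fails and (⇐) fails.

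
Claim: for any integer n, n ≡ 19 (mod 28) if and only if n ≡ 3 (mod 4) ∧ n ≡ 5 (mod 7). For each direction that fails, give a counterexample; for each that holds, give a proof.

Both directions hold.

Converse. If n ≡ 3 (mod 4) and n ≡ 5 (mod 7), then by the Chinese remainder theorem n ≡ 19 (mod 28). This is exactly n ≡ 19 (mod 28).

Forward direction. Suppose n ≡ 19 (mod 28); write n = 28j + 19. Since 4 ∣ 28, reducing mod 4 gives n ≡ 19 ≡ 3 (mod 4); since 7 ∣ 28, reducing mod 7 gives n ≡ 19 ≡ 5 (mod 7).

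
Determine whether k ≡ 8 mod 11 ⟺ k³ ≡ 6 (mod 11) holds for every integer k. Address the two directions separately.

Equivalent; both directions hold.

(⇒) Suppose k ≡ 8 mod 11. Write k = 11j + 8. Then (11j + 8)³ = 1331j³ + 2904j² + 2112j + 512 = 11(121j³ + 264j² + 192j + 46) + 6, so k³ ≡ 6 (mod 11).

(⇐) For the converse, argue contrapositively. If k ≢ 8 (mod 11), then k is congruent to one of 0, 1, 2, 3, 4, 5, 6, 7, 9, 10 modulo 11, and these give k³ ≡ 0, 1, 8, 5, 9, 4, 7, 2, 3, 10 respectively — never 6.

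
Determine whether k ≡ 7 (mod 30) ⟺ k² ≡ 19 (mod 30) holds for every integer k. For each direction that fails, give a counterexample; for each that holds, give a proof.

(⟹) Suppose k ≡ 7 (mod 30). Write k = 30j + 7. Then (30j + 7)² = 900j² + 420j + 49 = 30(30j² + 14j + 1) + 19, so k² ≡ 19 (mod 30).

(⟸) This fails: take k = 13. Then 13² = 169 ≡ 19 (mod 30), yet 13 ≡ 13 (mod 30), not 7.

The forward direction holds; the converse fails.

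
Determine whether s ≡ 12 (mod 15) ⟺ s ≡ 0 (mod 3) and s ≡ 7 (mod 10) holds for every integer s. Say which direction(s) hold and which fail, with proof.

(→) This fails: s = 12 gives 12 ≡ 12 (mod 15) but 12 ≡ 2 (mod 10), so the conjunction on the right does not hold.

(←) Conversely, if s ≡ 0 (mod 3) and s ≡ 7 (mod 10), then by the Chinese remainder theorem s ≡ 27 (mod 30). Since 27 ≡ 12 (mod 15) and 15 ∣ 30, we get s ≡ 12 (mod 15).

The forward direction fails; the converse holds.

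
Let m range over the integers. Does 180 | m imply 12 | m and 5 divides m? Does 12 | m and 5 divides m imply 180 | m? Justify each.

(⇒) holds; (⇐) fails.

[⇒] If 180 ∣ m, write m = 180q. Since 180 = 15·12, m = 12·(15q), so 12 ∣ m; and since 180 = 36·5, m = 5·(36q), so 5 ∣ m.

[⇐] This fails: take m = 60. Both 12 ∣ 60 and 5 ∣ 60, yet 60 is not a multiple of 180 (since 60 = 0·180 + 60), so 180 ∤ 60.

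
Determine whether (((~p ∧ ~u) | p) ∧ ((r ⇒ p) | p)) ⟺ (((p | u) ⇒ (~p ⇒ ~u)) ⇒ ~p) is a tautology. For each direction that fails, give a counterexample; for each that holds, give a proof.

Neither implication holds.

[⇒] This fails. Under p = T, u = F, r = F, the left side is true but the right side is false.

[⇐] This fails. Under p = F, u = T, r = F, the left side is false but the right side is true.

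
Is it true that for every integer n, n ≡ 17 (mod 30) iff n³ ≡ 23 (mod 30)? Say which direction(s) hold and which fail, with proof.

Both directions hold.

(→) Suppose n ≡ 17 (mod 30). Write n = 30j + 17. Then (30j + 17)³ = 27000j³ + 45900j² + 26010j + 4913 = 30(900j³ + 1530j² + 867j + 163) + 23, so n³ ≡ 23 (mod 30).

(←) Conversely, suppose n³ ≡ 23 (mod 30). The only residue r in {0, …, 29} with r³ ≡ 23 (mod 30) is r = 17, so n ≡ 17 (mod 30).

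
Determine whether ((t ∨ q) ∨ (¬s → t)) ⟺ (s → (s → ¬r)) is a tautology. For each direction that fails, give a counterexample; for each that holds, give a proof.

(⇒) fails and (⇐) fails.

(⟹) This fails. Under s = T, q = F, t = F, r = T, the left side is true but the right side is false.

(⟸) This fails. Under s = F, q = F, t = F, r = F, the left side is false but the right side is true.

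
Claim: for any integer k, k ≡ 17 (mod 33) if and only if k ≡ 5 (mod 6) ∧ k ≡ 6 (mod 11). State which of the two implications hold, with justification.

(⟹) This fails: k = 50 gives 50 ≡ 17 (mod 33) but 50 ≡ 2 (mod 6), so the conjunction on the right does not hold.

(⟸) Conversely, if k ≡ 5 (mod 6) and k ≡ 6 (mod 11), then by the Chinese remainder theorem k ≡ 17 (mod 66). Since 17 ≡ 17 (mod 33) and 33 ∣ 66, we get k ≡ 17 (mod 33).

Only the converse holds.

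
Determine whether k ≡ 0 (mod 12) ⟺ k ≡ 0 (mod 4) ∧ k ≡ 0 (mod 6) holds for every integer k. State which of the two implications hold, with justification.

Both implications hold.

Forward direction. Suppose k ≡ 0 (mod 12); write k = 12j + 0. Since 4 ∣ 12, reducing mod 4 gives k ≡ 0 (mod 4); since 6 ∣ 12, reducing mod 6 gives k ≡ 0 (mod 6).

Converse. If k ≡ 0 (mod 4) and k ≡ 0 (mod 6), then by the Chinese remainder theorem k ≡ 0 (mod 12). This is exactly k ≡ 0 (mod 12).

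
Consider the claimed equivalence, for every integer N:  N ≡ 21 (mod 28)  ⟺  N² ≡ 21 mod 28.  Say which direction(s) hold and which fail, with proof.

Only the forward direction holds.

(←) This fails: take N = 7. Then 7² = 49 ≡ 21 (mod 28), yet 7 ≡ 7 (mod 28), not 21.

(→) Suppose N ≡ 21 (mod 28). Write N = 28j + 21. Then (28j + 21)² = 784j² + 1176j + 441 = 28(28j² + 42j + 15) + 21, so N² ≡ 21 (mod 28).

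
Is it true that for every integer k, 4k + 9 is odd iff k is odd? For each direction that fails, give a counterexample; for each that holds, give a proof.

(⇐) Suppose k is odd. Since 4 is even, 4k is even for every k, so 4k + 9 has the same parity as 9, which is odd. Hence 4k + 9 is odd.

(⇒) This fails: take k = 4. Then 4k + 9 = 25, which is odd, yet k = 4 is even, not odd.

Not equivalent: only (⇐) holds.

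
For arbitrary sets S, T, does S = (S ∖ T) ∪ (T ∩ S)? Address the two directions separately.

The two sets are equal.

(⟹) Let x ∈ S. Then either x ∈ S and x ∉ T; or x ∈ S ∩ T. In each case x ∈ (S ∖ T) ∪ (T ∩ S), so S ⊆ (S ∖ T) ∪ (T ∩ S).

(⟸) Let x ∈ (S ∖ T) ∪ (T ∩ S). Then either x ∈ S and x ∉ T; or x ∈ S ∩ T. In each case x ∈ S, so (S ∖ T) ∪ (T ∩ S) ⊆ S.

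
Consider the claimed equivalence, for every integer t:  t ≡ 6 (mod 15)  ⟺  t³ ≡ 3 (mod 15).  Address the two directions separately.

(⇒) This fails: take t = 6. Then 6 ≡ 6 (mod 15), but 6³ = 216 ≡ 6 (mod 15), not 3.

(⇐) This fails: take t = 12. Then 12³ = 1728 ≡ 3 (mod 15), yet 12 ≡ 12 (mod 15), not 6.

Neither direction holds.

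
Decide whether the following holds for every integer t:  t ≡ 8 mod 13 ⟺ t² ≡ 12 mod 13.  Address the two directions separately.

(←) This fails: take t = 5. Then 5² = 25 ≡ 12 (mod 13), yet 5 ≡ 5 (mod 13), not 8.

(→) Suppose t ≡ 8 mod 13. Write t = 13j + 8. Then (13j + 8)² = 169j² + 208j + 64 = 13(13j² + 16j + 4) + 12, so t² ≡ 12 (mod 13).

Only the forward direction holds.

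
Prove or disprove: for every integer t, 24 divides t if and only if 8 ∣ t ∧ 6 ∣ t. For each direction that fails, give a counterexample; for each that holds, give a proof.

[⇒] If 24 ∣ t, write t = 24q. Since 24 = 3·8, t = 8·(3q), so 8 ∣ t; and since 24 = 4·6, t = 6·(4q), so 6 ∣ t.

[⇐] Suppose 8 ∣ t and 6 ∣ t. Any common multiple of 8 and 6 is a multiple of their lcm; here lcm(8, 6) = 8·6/gcd(8, 6) = 48/2 = 24, so 24 ∣ t.

The biconditional holds.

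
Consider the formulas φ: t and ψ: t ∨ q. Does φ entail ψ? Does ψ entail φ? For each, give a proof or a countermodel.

(⇐) This fails. Under q = T, t = F, the left side is false but the right side is true.

(⇒) Assume the antecedent. If q is true, t ∨ q reduces to true regardless of the other variables. If q is false, the antecedent forces (q = F, t = T), and t ∨ q holds there. Either way t ∨ q holds.

Only the forward implication holds.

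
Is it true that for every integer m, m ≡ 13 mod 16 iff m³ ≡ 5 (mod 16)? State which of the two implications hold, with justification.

[⇐] Suppose m³ ≡ 5 (mod 16). The only residue r in {0, …, 15} with r³ ≡ 5 (mod 16) is r = 13, so m ≡ 13 (mod 16).

[⇒] Suppose m ≡ 13 mod 16. Write m = 16j + 13. Then (16j + 13)³ = 4096j³ + 9984j² + 8112j + 2197 = 16(256j³ + 624j² + 507j + 137) + 5, so m³ ≡ 5 (mod 16).

Both implications hold.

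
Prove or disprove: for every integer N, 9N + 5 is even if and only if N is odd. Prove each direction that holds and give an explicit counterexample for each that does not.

Both directions hold; the statement is true.

(⇒) Suppose 9N + 5 is even. Since 9 is odd, 9N and N have the same parity, so 9N + 5 ≡ N + 5 (mod 2). As 5 is odd, 9N + 5 is even exactly when N is odd. Thus N is odd.

(⇐) Conversely, suppose N is odd; write N = 2j + 1. Then 9N + 5 = 9·(2j + 1) + 5 = 2·9j + 14, which is even.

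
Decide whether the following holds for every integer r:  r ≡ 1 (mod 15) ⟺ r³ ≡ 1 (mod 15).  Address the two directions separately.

Equivalent; both directions hold.

Forward direction. Suppose r ≡ 1 (mod 15). Write r = 15j + 1. Then (15j + 1)³ = 3375j³ + 675j² + 45j + 1 = 15(225j³ + 45j² + 3j) + 1, so r³ ≡ 1 (mod 15).

Converse. Suppose r³ ≡ 1 (mod 15). The only residue r in {0, …, 14} with r³ ≡ 1 (mod 15) is r = 1, so r ≡ 1 (mod 15).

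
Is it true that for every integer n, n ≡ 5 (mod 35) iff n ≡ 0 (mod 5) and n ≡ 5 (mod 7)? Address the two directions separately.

[⇐] If n ≡ 0 (mod 5) and n ≡ 5 (mod 7), then by the Chinese remainder theorem n ≡ 5 (mod 35). This is exactly n ≡ 5 (mod 35).

[⇒] Suppose n ≡ 5 (mod 35); write n = 35j + 5. Since 5 ∣ 35, reducing mod 5 gives n ≡ 5 ≡ 0 (mod 5); since 7 ∣ 35, reducing mod 7 gives n ≡ 5 (mod 7).

Both directions hold; the statement is true.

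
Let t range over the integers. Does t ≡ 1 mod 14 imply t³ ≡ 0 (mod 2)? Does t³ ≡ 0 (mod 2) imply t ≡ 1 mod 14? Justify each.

Neither direction holds.

[⇒] This fails: take t = 1. Then 1 ≡ 1 (mod 14), but 1³ = 1 ≡ 1 (mod 2), not 0.

[⇐] This fails: take t = 0. Then 0³ = 0 ≡ 0 (mod 2), yet 0 ≡ 0 (mod 14), not 1.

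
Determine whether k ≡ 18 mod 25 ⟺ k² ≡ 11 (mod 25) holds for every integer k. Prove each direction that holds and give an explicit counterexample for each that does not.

Forward direction. This fails: take k = 18. Then 18 ≡ 18 (mod 25), but 18² = 324 ≡ 24 (mod 25), not 11.

Converse. This fails: take k = 6. Then 6² = 36 ≡ 11 (mod 25), yet 6 ≡ 6 (mod 25), not 18.

(⇒) fails and (⇐) fails.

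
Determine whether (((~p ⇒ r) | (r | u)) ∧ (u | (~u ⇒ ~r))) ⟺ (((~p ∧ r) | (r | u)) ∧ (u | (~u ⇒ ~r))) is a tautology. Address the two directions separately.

The forward direction fails; the converse holds.

(⟹) This fails. Under r = F, u = F, p = T, the left side is true but the right side is false.

(⟸) Assume the antecedent. If r is true, the antecedent forces (r = T, u = T, p = F) or (r = T, u = T, p = T), and the consequent holds there. If r is false, the antecedent forces (r = F, u = T, p = F) or (r = F, u = T, p = T), and the consequent holds there. Either way the consequent holds.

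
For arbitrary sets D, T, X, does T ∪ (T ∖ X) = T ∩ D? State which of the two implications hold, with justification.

Forward inclusion. This inclusion fails. Take D = ∅, T = {1}, X = ∅; then 1 ∈ T ∪ (T ∖ X) but 1 ∉ T ∩ D.

Reverse inclusion. Let x ∈ T ∩ D. Then either x ∈ D ∩ T and x ∉ X; or x ∈ D ∩ T ∩ X. In each case x ∈ T ∪ (T ∖ X), so T ∩ D ⊆ T ∪ (T ∖ X).

The sets are not equal: only the reverse inclusion holds.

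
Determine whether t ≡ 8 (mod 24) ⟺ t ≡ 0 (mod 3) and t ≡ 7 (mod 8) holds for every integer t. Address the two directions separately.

(⇒) fails and (⇐) fails.

(⟹) This fails: t = 8 gives 8 ≡ 8 (mod 24) but 8 ≡ 2 (mod 3), so the conjunction on the right does not hold.

(⟸) This fails: t = 15 satisfies both congruences on the right (15 ≡ 0 mod 3 and 15 ≡ 7 mod 8) yet 15 ≡ 15 (mod 24), not 8.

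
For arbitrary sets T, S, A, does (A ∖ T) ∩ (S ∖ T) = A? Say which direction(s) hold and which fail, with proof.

(⟹) Let x ∈ (A ∖ T) ∩ (S ∖ T). Then x ∈ S ∩ A and x ∉ T, from which x ∈ A.

(⟸) This inclusion fails. Take T = ∅, S = ∅, A = {1}; then 1 ∈ A but 1 ∉ (A ∖ T) ∩ (S ∖ T).

The sets are not equal: only the forward inclusion holds.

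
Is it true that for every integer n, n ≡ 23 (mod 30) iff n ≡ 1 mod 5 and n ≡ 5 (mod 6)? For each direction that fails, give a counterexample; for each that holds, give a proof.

(→) This fails: n = 23 gives 23 ≡ 23 (mod 30) but 23 ≡ 3 (mod 5), so the conjunction on the right does not hold.

(←) This fails: n = 11 satisfies both congruences on the right (11 ≡ 1 mod 5 and 11 ≡ 5 mod 6) yet 11 ≡ 11 (mod 30), not 23.

Both directions fail.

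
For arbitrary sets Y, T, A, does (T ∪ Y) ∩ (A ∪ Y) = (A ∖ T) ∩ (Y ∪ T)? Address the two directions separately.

The sets are not equal: only the reverse inclusion holds.

Forward inclusion. This inclusion fails. Take Y = {1}, T = ∅, A = ∅; then 1 ∈ (T ∪ Y) ∩ (A ∪ Y) but 1 ∉ (A ∖ T) ∩ (Y ∪ T).

Reverse inclusion. Let x ∈ (A ∖ T) ∩ (Y ∪ T). Then x ∈ Y ∩ A and x ∉ T, from which x ∈ (T ∪ Y) ∩ (A ∪ Y).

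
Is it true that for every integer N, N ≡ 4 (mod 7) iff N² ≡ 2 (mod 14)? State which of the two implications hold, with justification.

(→) This fails: take N = 11. Then 11 ≡ 4 (mod 7), but 11² = 121 ≡ 9 (mod 14), not 2.

(←) This fails: take N = 10. Then 10² = 100 ≡ 2 (mod 14), yet 10 ≡ 3 (mod 7), not 4.

Neither implication holds.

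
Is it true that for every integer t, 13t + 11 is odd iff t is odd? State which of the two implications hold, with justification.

(→) This fails: t = 4 gives 13t + 11 = 63, which is odd, but 4 is even, not odd.

(←) This also fails: t = 5 is odd, but 13t + 11 = 76 is even, not odd.

Neither direction holds.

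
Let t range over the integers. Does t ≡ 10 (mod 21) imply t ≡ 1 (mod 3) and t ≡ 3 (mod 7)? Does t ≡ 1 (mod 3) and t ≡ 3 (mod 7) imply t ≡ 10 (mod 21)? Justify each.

Equivalent; both directions hold.

(⟹) Suppose t ≡ 10 (mod 21); write t = 21j + 10. Since 3 ∣ 21, reducing mod 3 gives t ≡ 10 ≡ 1 (mod 3); since 7 ∣ 21, reducing mod 7 gives t ≡ 10 ≡ 3 (mod 7).

(⟸) Conversely, if t ≡ 1 (mod 3) and t ≡ 3 (mod 7), then by the Chinese remainder theorem t ≡ 10 (mod 21). This is exactly t ≡ 10 (mod 21).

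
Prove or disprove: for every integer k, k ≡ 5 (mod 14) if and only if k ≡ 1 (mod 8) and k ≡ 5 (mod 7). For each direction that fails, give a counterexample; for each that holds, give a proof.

Converse. If k ≡ 1 (mod 8) and k ≡ 5 (mod 7), then by the Chinese remainder theorem k ≡ 33 (mod 56). Since 33 ≡ 5 (mod 14) and 14 ∣ 56, we get k ≡ 5 (mod 14).

Forward direction. This fails: k = 19 gives 19 ≡ 5 (mod 14) but 19 ≡ 3 (mod 8), so the conjunction on the right does not hold.

Not equivalent: only (⇐) holds.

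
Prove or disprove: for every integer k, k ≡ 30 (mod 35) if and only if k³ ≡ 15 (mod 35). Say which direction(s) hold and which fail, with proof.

(⟹) Suppose k ≡ 30 (mod 35). Write k = 35j + 30. Then (35j + 30)³ = 42875j³ + 110250j² + 94500j + 27000 = 35(1225j³ + 3150j² + 2700j + 771) + 15, so k³ ≡ 15 (mod 35).

(⟸) This fails: take k = 15. Then 15³ = 3375 ≡ 15 (mod 35), yet 15 ≡ 15 (mod 35), not 30.

Only the forward direction holds.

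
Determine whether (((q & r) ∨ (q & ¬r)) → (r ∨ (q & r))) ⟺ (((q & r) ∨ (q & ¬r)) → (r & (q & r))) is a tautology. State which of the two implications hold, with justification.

Forward direction. Assume the antecedent. If r is true, the consequent reduces to true regardless of the other variables. If r is false, the antecedent forces (r = F, q = F), and the consequent holds there. Either way the consequent holds.

Converse. Assume the antecedent. If r is true, the consequent reduces to true regardless of the other variables. If r is false, the antecedent forces (r = F, q = F), and the consequent holds there. Either way the consequent holds.

Both directions hold.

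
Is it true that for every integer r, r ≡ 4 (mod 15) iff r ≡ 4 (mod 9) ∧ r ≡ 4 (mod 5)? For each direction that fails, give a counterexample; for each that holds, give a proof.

(⇒) This fails: r = 34 gives 34 ≡ 4 (mod 15) but 34 ≡ 7 (mod 9), so the conjunction on the right does not hold.

(⇐) Conversely, if r ≡ 4 (mod 9) and r ≡ 4 (mod 5), then by the Chinese remainder theorem r ≡ 4 (mod 45). Since 4 ≡ 4 (mod 15) and 15 ∣ 45, we get r ≡ 4 (mod 15).

The forward direction fails; the converse holds.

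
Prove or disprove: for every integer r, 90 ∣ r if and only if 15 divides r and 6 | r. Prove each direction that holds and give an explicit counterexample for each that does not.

The forward direction holds; the converse fails.

(⟹) If 90 ∣ r, write r = 90q. Since 90 = 6·15, r = 15·(6q), so 15 ∣ r; and since 90 = 15·6, r = 6·(15q), so 6 ∣ r.

(⟸) This fails: take r = 30. Both 15 ∣ 30 and 6 ∣ 30, yet 30 is not a multiple of 90 (since 30 = 0·90 + 30), so 90 ∤ 30.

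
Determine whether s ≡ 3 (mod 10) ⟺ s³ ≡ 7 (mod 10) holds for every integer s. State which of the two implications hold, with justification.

The biconditional holds.

[⇒] Suppose s ≡ 3 (mod 10). Write s = 10j + 3. Then (10j + 3)³ = 1000j³ + 900j² + 270j + 27 = 10(100j³ + 90j² + 27j + 2) + 7, so s³ ≡ 7 (mod 10).

[⇐] For the converse, argue contrapositively. If s ≢ 3 (mod 10), then s is congruent to one of 0, 1, 2, 4, 5, 6, 7, 8, 9 modulo 10, and these give s³ ≡ 0, 1, 8, 4, 5, 6, 3, 2, 9 respectively — never 7.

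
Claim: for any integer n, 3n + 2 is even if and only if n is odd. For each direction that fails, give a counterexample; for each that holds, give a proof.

[⇒] This fails: n = 6 gives 3n + 2 = 20, which is even, but 6 is even, not odd.

[⇐] This also fails: n = 5 is odd, but 3n + 2 = 17 is odd, not even.

Neither direction holds.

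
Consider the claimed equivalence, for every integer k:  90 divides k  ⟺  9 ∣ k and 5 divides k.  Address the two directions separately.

Not equivalent: only (⇒) holds.

(→) If 90 ∣ k, write k = 90q. Since 90 = 10·9, k = 9·(10q), so 9 ∣ k; and since 90 = 18·5, k = 5·(18q), so 5 ∣ k.

(←) This fails: take k = 45. Both 9 ∣ 45 and 5 ∣ 45, yet 45 is not a multiple of 90 (since 45 = 0·90 + 45), so 90 ∤ 45.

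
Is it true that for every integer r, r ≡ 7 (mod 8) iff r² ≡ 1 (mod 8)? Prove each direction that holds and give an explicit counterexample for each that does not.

(⇒) Suppose r ≡ 7 (mod 8). Write r = 8j + 7. Then (8j + 7)² = 64j² + 112j + 49 = 8(8j² + 14j + 6) + 1, so r² ≡ 1 (mod 8).

(⇐) This fails: take r = 1. Then 1² = 1 ≡ 1 (mod 8), yet 1 ≡ 1 (mod 8), not 7.

The forward direction holds; the converse fails.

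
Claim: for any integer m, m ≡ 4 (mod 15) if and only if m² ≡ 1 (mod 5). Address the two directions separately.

Only the forward direction holds.

Forward direction. Suppose m ≡ 4 (mod 15). Then m² ≡ 4² = 16 (mod 15), and since 5 ∣ 15, also m² ≡ 1 (mod 5).

Converse. This fails: take m = 1. Then 1² = 1 ≡ 1 (mod 5), yet 1 ≡ 1 (mod 15), not 4.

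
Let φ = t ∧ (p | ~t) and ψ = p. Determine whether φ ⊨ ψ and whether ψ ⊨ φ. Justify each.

Only the forward direction holds.

(⟸) This fails. Under t = F, p = T, the left side is false but the right side is true.

(⟹) Assume the antecedent. If t is true, the antecedent forces (t = T, p = T), and p holds there. If t is false, the antecedent cannot hold. Either way p holds.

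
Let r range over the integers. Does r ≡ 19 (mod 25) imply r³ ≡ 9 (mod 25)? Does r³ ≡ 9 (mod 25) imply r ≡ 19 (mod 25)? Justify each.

(⇒) Suppose r ≡ 19 (mod 25). Write r = 25j + 19. Then (25j + 19)³ = 15625j³ + 35625j² + 27075j + 6859 = 25(625j³ + 1425j² + 1083j + 274) + 9, so r³ ≡ 9 (mod 25).

(⇐) Conversely, suppose r³ ≡ 9 (mod 25). The only residue r in {0, …, 24} with r³ ≡ 9 (mod 25) is r = 19, so r ≡ 19 (mod 25).

Both directions hold.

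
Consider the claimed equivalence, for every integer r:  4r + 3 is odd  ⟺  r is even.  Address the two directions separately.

(⇐) Suppose r is even. Since 4 is even, 4r is even for every r, so 4r + 3 has the same parity as 3, which is odd. Hence 4r + 3 is odd.

(⇒) This fails: take r = 3. Then 4r + 3 = 15, which is odd, yet r = 3 is odd, not even.

Only the converse holds.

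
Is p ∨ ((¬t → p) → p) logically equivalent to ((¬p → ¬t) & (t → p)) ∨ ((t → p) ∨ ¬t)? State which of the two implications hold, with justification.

Both implications hold.

[⇒] Assume the antecedent. If p is true, the consequent reduces to true regardless of the other variables. If p is false, the antecedent forces (p = F, t = F), and the consequent holds there. Either way the consequent holds.

[⇐] Assume the antecedent. If p is true, p ∨ ((¬t → p) → p) reduces to true regardless of the other variables. If p is false, the antecedent forces (p = F, t = F), and p ∨ ((¬t → p) → p) holds there. Either way p ∨ ((¬t → p) → p) holds.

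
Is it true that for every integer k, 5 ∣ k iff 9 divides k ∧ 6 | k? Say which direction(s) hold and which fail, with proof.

(⇒) fails and (⇐) fails.

Forward direction. This fails: take k = 5. Certainly 5 ∣ 5, but 9 ∤ 5.

Converse. This fails: take k = 18. Both 9 ∣ 18 and 6 ∣ 18, yet 18 is not a multiple of 5 (since 18 = 3·5 + 3), so 5 ∤ 18.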